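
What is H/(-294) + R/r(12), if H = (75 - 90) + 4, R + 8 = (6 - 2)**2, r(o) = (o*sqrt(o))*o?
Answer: 11/294 + sqrt(3)/108 ≈ 0.053452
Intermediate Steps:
r(o) = o**(5/2) (r(o) = o**(3/2)*o = o**(5/2))
R = 8 (R = -8 + (6 - 2)**2 = -8 + 4**2 = -8 + 16 = 8)
H = -11 (H = -15 + 4 = -11)
H/(-294) + R/r(12) = -11/(-294) + 8/(12**(5/2)) = -11*(-1/294) + 8/((288*sqrt(3))) = 11/294 + 8*(sqrt(3)/864) = 11/294 + sqrt(3)/108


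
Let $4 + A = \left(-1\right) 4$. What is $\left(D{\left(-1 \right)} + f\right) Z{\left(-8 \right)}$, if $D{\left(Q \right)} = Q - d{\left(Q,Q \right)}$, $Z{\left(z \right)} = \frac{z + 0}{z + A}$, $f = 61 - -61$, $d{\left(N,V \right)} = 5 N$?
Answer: $63$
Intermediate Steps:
$A = -8$ ($A = -4 - 4 = -8$)
$f = 122$ ($f = 61 + 61 = 122$)
$Z{\left(z \right)} = \frac{z}{-8 + z}$ ($Z{\left(z \right)} = \frac{z + 0}{z - 8} = \frac{z}{-8 + z}$)
$D{\left(Q \right)} = - 4 Q$ ($D{\left(Q \right)} = Q - 5 Q = - 4 Q$)
$\left(D{\left(-1 \right)} + f\right) Z{\left(-8 \right)} = \left(\left(-4\right) \left(-1\right) + 122\right) \left(- \frac{8}{-8 - 8}\right) = \left(4 + 122\right) \left(- \frac{8}{-16}\right) = 126 \left(\left(-8\right) \left(- \frac{1}{16}\right)\right) = 126 \cdot \frac{1}{2} = 63$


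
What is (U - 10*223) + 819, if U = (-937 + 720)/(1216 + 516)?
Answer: -2444069/1732 ≈ -1411.1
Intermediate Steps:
U = -217/1732 ≈ -0.12529
(U - 10*223) + 819 = (-217/1732 - 10*223) + 819 = (-217/1732 - 2230) + 819 = -3862577/1732 + 819 = -2444069/1732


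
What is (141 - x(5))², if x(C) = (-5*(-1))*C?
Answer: 13456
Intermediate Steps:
x(C) = 5*C
(141 - x(5))² = (141 - 5*5)² = (141 - 1*25)² = (141 - 25)² = 116² = 13456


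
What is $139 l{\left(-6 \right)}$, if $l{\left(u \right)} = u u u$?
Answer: $-30024$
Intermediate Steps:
$l{\left(u \right)} = u^{3}$ ($l{\left(u \right)} = u^{2} u = u^{3}$)
$139 l{\left(-6 \right)} = 139 \left(-6\right)^{3} = 139 \left(-216\right) = -30024$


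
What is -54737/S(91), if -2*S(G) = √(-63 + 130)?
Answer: 109474*√67/67 ≈ 13374.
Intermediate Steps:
S(G) = -√67/2 (S(G) = -√(-63 + 130)/2 = -√67/2)
-54737/S(91) = -54737*(-2*√67/67) = -(-109474)*√67/67 = 109474*√67/67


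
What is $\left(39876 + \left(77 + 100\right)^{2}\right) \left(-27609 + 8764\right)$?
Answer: $-1341858225$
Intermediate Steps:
$\left(39876 + \left(77 + 100\right)^{2}\right) \left(-27609 + 8764\right) = \left(39876 + 177^{2}\right) \left(-18845\right) = \left(39876 + 31329\right) \left(-18845\right) = 71205 \left(-18845\right) = -1341858225$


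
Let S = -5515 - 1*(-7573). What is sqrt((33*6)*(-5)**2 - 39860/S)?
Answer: 2*sqrt(26636505)/147 ≈ 70.219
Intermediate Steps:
S = 2058 (S = -5515 + 7573 = 2058)
sqrt((33*6)*(-5)**2 - 39860/S) = sqrt((33*6)*(-5)**2 - 39860/2058) = sqrt(198*25 - 39860*1/2058) = sqrt(4950 - 19930/1029) = sqrt(5073620/1029) = 2*sqrt(26636505)/147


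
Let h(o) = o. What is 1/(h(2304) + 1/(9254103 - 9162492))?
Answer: 91611/211071745 ≈ 0.00043403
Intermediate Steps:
1/(h(2304) + 1/(9254103 - 9162492)) = 1/(2304 + 1/(9254103 - 9162492)) = 1/(2304 + 1/91611) = 1/(211071745/91611) = 91611/211071745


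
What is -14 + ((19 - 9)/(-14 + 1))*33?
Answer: -512/13 ≈ -39.385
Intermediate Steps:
-14 + ((19 - 9)/(-14 + 1))*33 = -14 + (10/(-13))*33 = -14 + (10*(-1/13))*33 = -14 - 10/13*33 = -14 - 330/13 = -512/13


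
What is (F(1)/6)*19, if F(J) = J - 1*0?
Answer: 19/6 ≈ 3.1667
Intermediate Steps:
F(J) = J (F(J) = J + 0 = J)
(F(1)/6)*19 = (1/6)*19 = ((⅙)*1)*19 = (⅙)*19 = 19/6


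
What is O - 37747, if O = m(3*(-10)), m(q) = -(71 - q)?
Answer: -37848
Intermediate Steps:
m(q) = -71 + q
O = -101 (O = -71 + 3*(-10) = -71 - 30 = -101)
O - 37747 = -101 - 37747 = -37848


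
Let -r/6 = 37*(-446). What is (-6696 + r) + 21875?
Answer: 114191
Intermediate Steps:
r = 99012 (r = -222*(-446) = -6*(-16502) = 99012)
(-6696 + r) + 21875 = (-6696 + 99012) + 21875 = 92316 + 21875 = 114191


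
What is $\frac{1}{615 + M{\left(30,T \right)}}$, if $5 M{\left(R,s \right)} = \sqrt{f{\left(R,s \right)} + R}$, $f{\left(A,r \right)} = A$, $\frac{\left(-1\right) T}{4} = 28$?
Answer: $\frac{1025}{630371} - \frac{2 \sqrt{15}}{1891113} \approx 0.0016219$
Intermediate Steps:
$T = -112$ ($T = \left(-4\right) 28 = -112$)
$M{\left(R,s \right)} = \frac{\sqrt{2} \sqrt{R}}{5}$ ($M{\left(R,s \right)} = \frac{\sqrt{R + R}}{5} = \frac{\sqrt{2 R}}{5} = \frac{\sqrt{2} \sqrt{R}}{5}$)
$\frac{1}{615 + M{\left(30,T \right)}} = \frac{1}{615 + \frac{\sqrt{2} \sqrt{30}}{5}} = \frac{1}{615 + \frac{2 \sqrt{15}}{5}}$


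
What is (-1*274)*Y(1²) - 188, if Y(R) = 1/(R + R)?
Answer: -325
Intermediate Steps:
Y(R) = 1/(2*R)
(-1*274)*Y(1²) - 188 = (-1*274)*(1/(2*(1²))) - 188 = -137/1 - 188 = -137 - 188 = -325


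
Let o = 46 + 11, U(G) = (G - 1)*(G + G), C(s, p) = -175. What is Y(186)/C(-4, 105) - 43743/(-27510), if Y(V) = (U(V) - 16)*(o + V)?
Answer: -4380402559/45850 ≈ -95538.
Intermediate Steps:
U(G) = 2*G*(-1 + G) (U(G) = (-1 + G)*(2*G) = 2*G*(-1 + G))
o = 57
Y(V) = (-16 + 2*V*(-1 + V))*(57 + V) (Y(V) = (2*V*(-1 + V) - 16)*(57 + V) = (-16 + 2*V*(-1 + V))*(57 + V))
Y(186)/C(-4, 105) - 43743/(-27510) = (-912 - 130*186 + 2*186**3 + 112*186**2)/(-175) - 43743/(-27510) = (-912 - 24180 + 2*6434856 + 112*34596)*(-1/175) - 43743*(-1/27510) = (-912 - 24180 + 12869712 + 3874752)*(-1/175) + 2083/1310 = 16719372*(-1/175) + 2083/1310 = -16719372/175 + 2083/1310 = -4380402559/45850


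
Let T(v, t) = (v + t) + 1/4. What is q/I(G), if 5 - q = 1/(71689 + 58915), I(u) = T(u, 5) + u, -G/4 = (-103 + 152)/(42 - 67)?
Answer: 16325475/68338543 ≈ 0.23889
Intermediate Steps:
G = 196/25 (G = -4*(-103 + 152)/(42 - 67) = -196/(-25) = -196*(-1)/25 = -4*(-49/25) = 196/25 ≈ 7.8400)
T(v, t) = 1/4 + t + v (T(v, t) = (t + v) + 1/4 = 1/4 + t + v)
I(u) = 21/4 + 2*u (I(u) = (1/4 + 5 + u) + u = (21/4 + u) + u = 21/4 + 2*u)
q = 653019/130604 (q = 5 - 1/(71689 + 58915) = 5 - 1/130604 = 653019/130604 ≈ 5.0000)
q/I(G) = 653019/(130604*(21/4 + 2*(196/25))) = 653019/(130604*(21/4 + 392/25)) = 653019/(130604*(2093/100)) = (653019/130604)*(100/2093) = 16325475/68338543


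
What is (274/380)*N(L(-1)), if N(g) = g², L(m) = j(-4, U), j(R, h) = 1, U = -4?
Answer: 137/190 ≈ 0.72105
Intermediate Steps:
L(m) = 1
(274/380)*N(L(-1)) = (274/380)*1² = (274*(1/380))*1 = (137/190)*1 = 137/190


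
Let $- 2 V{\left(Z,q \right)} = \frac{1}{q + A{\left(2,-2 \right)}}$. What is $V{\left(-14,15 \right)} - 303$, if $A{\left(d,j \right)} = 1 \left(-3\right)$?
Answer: $- \frac{7273}{24} \approx -303.04$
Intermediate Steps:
$A{\left(d,j \right)} = -3$
$V{\left(Z,q \right)} = - \frac{1}{2 \left(-3 + q\right)}$ ($V{\left(Z,q \right)} = - \frac{1}{2 \left(q - 3\right)} = - \frac{1}{2 \left(-3 + q\right)}$)
$V{\left(-14,15 \right)} - 303 = - \frac{1}{-6 + 2 \cdot 15} - 303 = - \frac{1}{-6 + 30} - 303 = - \frac{1}{24} - 303 = - \frac{7273}{24}$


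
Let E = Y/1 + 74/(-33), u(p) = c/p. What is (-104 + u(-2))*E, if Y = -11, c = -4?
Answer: 14858/11 ≈ 1350.7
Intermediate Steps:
u(p) = -4/p
E = -437/33 (E = -11/1 + 74/(-33) = -11*1 + 74*(-1/33) = -11 - 74/33 = -437/33 ≈ -13.242)
(-104 + u(-2))*E = (-104 - 4/(-2))*(-437/33) = (-104 - 4*(-1/2))*(-437/33) = (-104 + 2)*(-437/33) = -102*(-437/33) = 14858/11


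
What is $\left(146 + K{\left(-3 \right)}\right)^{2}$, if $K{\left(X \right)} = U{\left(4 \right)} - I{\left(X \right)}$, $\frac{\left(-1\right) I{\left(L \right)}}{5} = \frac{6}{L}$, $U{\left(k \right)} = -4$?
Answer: $17424$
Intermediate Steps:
$I{\left(L \right)} = - \frac{30}{L}$ ($I{\left(L \right)} = - 5 \frac{6}{L} = - \frac{30}{L}$)
$K{\left(X \right)} = -4 + \frac{30}{X}$ ($K{\left(X \right)} = -4 - - \frac{30}{X} = -4 + \frac{30}{X}$)
$\left(146 + K{\left(-3 \right)}\right)^{2} = \left(146 + \left(-4 + \frac{30}{-3}\right)\right)^{2} = \left(146 + \left(-4 + 30 \left(- \frac{1}{3}\right)\right)\right)^{2} = \left(146 - 14\right)^{2} = 132^{2} = 17424$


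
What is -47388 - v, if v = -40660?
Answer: -6728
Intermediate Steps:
-47388 - v = -47388 - 1*(-40660) = -47388 + 40660 = -6728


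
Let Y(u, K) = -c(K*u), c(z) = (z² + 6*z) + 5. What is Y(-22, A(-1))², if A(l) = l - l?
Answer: 25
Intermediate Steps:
A(l) = 0
c(z) = 5 + z² + 6*z
Y(u, K) = -5 - K²*u² - 6*K*u (Y(u, K) = -(5 + (K*u)² + 6*(K*u)) = -(5 + K²*u² + 6*K*u) = -5 - K²*u² - 6*K*u)
Y(-22, A(-1))² = (-5 - 1*0²*(-22)² - 6*0*(-22))² = (-5 - 1*0*484 + 0)² = (-5 + 0 + 0)² = (-5)² = 25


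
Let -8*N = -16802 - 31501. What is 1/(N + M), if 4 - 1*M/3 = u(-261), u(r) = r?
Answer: 8/54663 ≈ 0.00014635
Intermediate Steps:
M = 795 (M = 12 - 3*(-261) = 12 + 783 = 795)
N = 48303/8 (N = -(-16802 - 31501)/8 = -⅛*(-48303) = 48303/8 ≈ 6037.9)
1/(N + M) = 1/(48303/8 + 795) = 1/(54663/8) = 8/54663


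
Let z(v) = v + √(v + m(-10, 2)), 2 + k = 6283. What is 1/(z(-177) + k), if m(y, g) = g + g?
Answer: 6104/37258989 - I*√173/37258989 ≈ 0.00016383 - 3.5301e-7*I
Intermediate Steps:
k = 6281 (k = -2 + 6283 = 6281)
m(y, g) = 2*g
z(v) = v + √(4 + v) (z(v) = v + √(v + 2*2) = v + √(v + 4) = v + √(4 + v))
1/(z(-177) + k) = 1/((-177 + √(4 - 177)) + 6281) = 1/((-177 + √(-173)) + 6281) = 1/((-177 + I*√173) + 6281) = 1/(6104 + I*√173)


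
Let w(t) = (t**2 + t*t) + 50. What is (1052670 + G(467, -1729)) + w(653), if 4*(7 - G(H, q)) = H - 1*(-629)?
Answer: 1905271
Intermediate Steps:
w(t) = 50 + 2*t**2 (w(t) = (t**2 + t**2) + 50 = 2*t**2 + 50 = 50 + 2*t**2)
G(H, q) = -601/4 - H/4 (G(H, q) = 7 - (H - 1*(-629))/4 = 7 - (H + 629)/4 = 7 - (629 + H)/4 = 7 + (-629/4 - H/4) = -601/4 - H/4)
(1052670 + G(467, -1729)) + w(653) = (1052670 + (-601/4 - 1/4*467)) + (50 + 2*653**2) = (1052670 + (-601/4 - 467/4)) + (50 + 2*426409) = (1052670 - 267) + (50 + 852818) = 1052403 + 852868 = 1905271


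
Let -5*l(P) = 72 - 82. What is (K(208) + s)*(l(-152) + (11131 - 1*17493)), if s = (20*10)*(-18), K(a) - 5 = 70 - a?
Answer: 23741880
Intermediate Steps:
K(a) = 75 - a (K(a) = 5 + (70 - a) = 75 - a)
l(P) = 2 (l(P) = -(72 - 82)/5 = -1/5*(-10) = 2)
s = -3600 (s = 200*(-18) = -3600)
(K(208) + s)*(l(-152) + (11131 - 1*17493)) = ((75 - 1*208) - 3600)*(2 + (11131 - 1*17493)) = ((75 - 208) - 3600)*(2 + (11131 - 17493)) = (-133 - 3600)*(2 - 6362) = -3733*(-6360) = 23741880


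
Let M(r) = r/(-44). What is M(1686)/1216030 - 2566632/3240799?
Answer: -68666965234677/86699993775340 ≈ -0.79201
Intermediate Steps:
M(r) = -r/44 (M(r) = r*(-1/44) = -r/44)
M(1686)/1216030 - 2566632/3240799 = -1/44*1686/1216030 - 2566632/3240799 = -843/22*1/1216030 - 2566632*1/3240799 = -843/26752660 - 2566632/3240799 = -68666965234677/86699993775340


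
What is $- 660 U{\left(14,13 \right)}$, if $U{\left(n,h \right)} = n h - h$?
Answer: $-111540$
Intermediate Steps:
$U{\left(n,h \right)} = - h + h n$ ($U{\left(n,h \right)} = h n - h = - h + h n$)
$- 660 U{\left(14,13 \right)} = - 660 \cdot 13 \left(-1 + 14\right) = - 660 \cdot 13 \cdot 13 = \left(-660\right) 169 = -111540$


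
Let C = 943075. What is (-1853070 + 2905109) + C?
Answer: 1995114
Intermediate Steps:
(-1853070 + 2905109) + C = (-1853070 + 2905109) + 943075 = 1052039 + 943075 = 1995114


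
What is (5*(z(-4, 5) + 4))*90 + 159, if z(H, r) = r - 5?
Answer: 1959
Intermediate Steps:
z(H, r) = -5 + r
(5*(z(-4, 5) + 4))*90 + 159 = (5*((-5 + 5) + 4))*90 + 159 = (5*(0 + 4))*90 + 159 = (5*4)*90 + 159 = 20*90 + 159 = 1800 + 159 = 1959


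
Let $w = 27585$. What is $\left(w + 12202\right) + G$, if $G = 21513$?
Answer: $61300$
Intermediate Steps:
$\left(w + 12202\right) + G = \left(27585 + 12202\right) + 21513 = 39787 + 21513 = 61300$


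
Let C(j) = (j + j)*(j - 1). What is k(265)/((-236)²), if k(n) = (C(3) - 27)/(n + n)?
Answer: -3/5903776 ≈ -5.0815e-7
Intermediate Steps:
C(j) = 2*j*(-1 + j) (C(j) = (2*j)*(-1 + j) = 2*j*(-1 + j))
k(n) = -15/(2*n) (k(n) = (2*3*(-1 + 3) - 27)/(n + n) = (2*3*2 - 27)/((2*n)) = (12 - 27)*(1/(2*n)) = -15/(2*n))
k(265)/((-236)²) = (-15/2/265)/((-236)²) = -15/2*1/265/55696 = -3/106*1/55696 = -3/5903776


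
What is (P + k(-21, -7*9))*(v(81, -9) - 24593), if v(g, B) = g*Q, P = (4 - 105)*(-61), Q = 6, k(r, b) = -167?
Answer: -144497358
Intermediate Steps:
P = 6161 (P = -101*(-61) = 6161)
v(g, B) = 6*g (v(g, B) = g*6 = 6*g)
(P + k(-21, -7*9))*(v(81, -9) - 24593) = (6161 - 167)*(6*81 - 24593) = 5994*(486 - 24593) = 5994*(-24107) = -144497358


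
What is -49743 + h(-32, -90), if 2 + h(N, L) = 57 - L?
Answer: -49598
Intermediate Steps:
h(N, L) = 55 - L (h(N, L) = -2 + (57 - L) = 55 - L)
-49743 + h(-32, -90) = -49743 + (55 - 1*(-90)) = -49743 + (55 + 90) = -49743 + 145 = -49598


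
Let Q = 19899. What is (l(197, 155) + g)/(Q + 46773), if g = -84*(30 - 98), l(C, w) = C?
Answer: 5909/66672 ≈ 0.088628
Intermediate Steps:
g = 5712 (g = -84*(-68) = 5712)
(l(197, 155) + g)/(Q + 46773) = (197 + 5712)/(19899 + 46773) = 5909/66672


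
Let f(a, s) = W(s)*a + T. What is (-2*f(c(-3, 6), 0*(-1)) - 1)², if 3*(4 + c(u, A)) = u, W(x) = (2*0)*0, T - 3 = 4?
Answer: 225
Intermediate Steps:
T = 7 (T = 3 + 4 = 7)
W(x) = 0 (W(x) = 0*0 = 0)
c(u, A) = -4 + u/3
f(a, s) = 7 (f(a, s) = 0*a + 7 = 0 + 7 = 7)
(-2*f(c(-3, 6), 0*(-1)) - 1)² = (-2*7 - 1)² = (-14 - 1)² = (-15)² = 225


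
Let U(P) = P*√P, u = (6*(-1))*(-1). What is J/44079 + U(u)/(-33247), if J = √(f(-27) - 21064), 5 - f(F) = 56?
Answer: -6*√6/33247 + I*√21115/44079 ≈ -0.00044205 + 0.0032966*I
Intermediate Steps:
f(F) = -51 (f(F) = 5 - 1*56 = 5 - 56 = -51)
J = I*√21115 (J = √(-51 - 21064) = √(-21115) = I*√21115 ≈ 145.31*I)
u = 6 (u = -6*(-1) = 6)
U(P) = P^(3/2)
J/44079 + U(u)/(-33247) = (I*√21115)/44079 + 6^(3/2)/(-33247) = (I*√21115)*(1/44079) + (6*√6)*(-1/33247) = I*√21115/44079 - 6*√6/33247 = -6*√6/33247 + I*√21115/44079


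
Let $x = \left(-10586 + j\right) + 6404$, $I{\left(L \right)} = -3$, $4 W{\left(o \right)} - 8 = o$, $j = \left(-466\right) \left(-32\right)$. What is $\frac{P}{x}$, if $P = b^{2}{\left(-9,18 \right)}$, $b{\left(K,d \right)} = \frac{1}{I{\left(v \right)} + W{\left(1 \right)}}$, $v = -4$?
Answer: $\frac{8}{48285} \approx 0.00016568$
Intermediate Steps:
$j = 14912$
$W{\left(o \right)} = 2 + \frac{o}{4}$
$b{\left(K,d \right)} = - \frac{4}{3}$ ($b{\left(K,d \right)} = \frac{1}{-3 + \left(2 + \frac{1}{4} \cdot 1\right)} = \frac{1}{-3 + \left(2 + \frac{1}{4}\right)} = \frac{1}{-3 + \frac{9}{4}} = \frac{1}{- \frac{3}{4}} = - \frac{4}{3}$)
$P = \frac{16}{9}$ ($P = \left(- \frac{4}{3}\right)^{2} = \frac{16}{9} \approx 1.7778$)
$x = 10730$ ($x = \left(-10586 + 14912\right) + 6404 = 4326 + 6404 = 10730$)
$\frac{P}{x} = \frac{16}{9 \cdot 10730} = \frac{16}{9} \cdot \frac{1}{10730} = \frac{8}{48285}$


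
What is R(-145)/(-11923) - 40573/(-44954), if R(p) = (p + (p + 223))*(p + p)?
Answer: -29977257/41229734 ≈ -0.72708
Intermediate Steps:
R(p) = 2*p*(223 + 2*p) (R(p) = (p + (223 + p))*(2*p) = (223 + 2*p)*(2*p) = 2*p*(223 + 2*p))
R(-145)/(-11923) - 40573/(-44954) = (2*(-145)*(223 + 2*(-145)))/(-11923) - 40573/(-44954) = (2*(-145)*(223 - 290))*(-1/11923) - 40573*(-1/44954) = (2*(-145)*(-67))*(-1/11923) + 3121/3458 = 19430*(-1/11923) + 3121/3458 = -19430/11923 + 3121/3458 = -29977257/41229734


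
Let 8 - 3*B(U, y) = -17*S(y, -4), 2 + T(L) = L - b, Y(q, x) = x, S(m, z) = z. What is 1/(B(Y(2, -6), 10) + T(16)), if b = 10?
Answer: -1/16 ≈ -0.062500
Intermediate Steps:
T(L) = -12 + L (T(L) = -2 + (L - 1*10) = -2 + (L - 10) = -2 + (-10 + L) = -12 + L)
B(U, y) = -20 (B(U, y) = 8/3 - (-17)*(-4)/3 = 8/3 - 1/3*68 = 8/3 - 68/3 = -20)
1/(B(Y(2, -6), 10) + T(16)) = 1/(-20 + (-12 + 16)) = 1/(-20 + 4) = 1/(-16) = -1/16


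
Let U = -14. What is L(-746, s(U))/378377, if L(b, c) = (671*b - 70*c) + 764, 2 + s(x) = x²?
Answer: -513382/378377 ≈ -1.3568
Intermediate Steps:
s(x) = -2 + x²
L(b, c) = 764 - 70*c + 671*b (L(b, c) = (-70*c + 671*b) + 764 = 764 - 70*c + 671*b)
L(-746, s(U))/378377 = (764 - 70*(-2 + (-14)²) + 671*(-746))/378377 = (764 - 70*(-2 + 196) - 500566)*(1/378377) = (764 - 70*194 - 500566)*(1/378377) = (764 - 13580 - 500566)*(1/378377) = -513382*1/378377 = -513382/378377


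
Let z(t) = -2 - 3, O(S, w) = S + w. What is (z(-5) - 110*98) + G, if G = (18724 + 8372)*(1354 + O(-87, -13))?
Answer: 33967599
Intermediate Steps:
z(t) = -5
G = 33978384 (G = (18724 + 8372)*(1354 + (-87 - 13)) = 27096*(1354 - 100) = 27096*1254 = 33978384)
(z(-5) - 110*98) + G = (-5 - 110*98) + 33978384 = (-5 - 10780) + 33978384 = -10785 + 33978384 = 33967599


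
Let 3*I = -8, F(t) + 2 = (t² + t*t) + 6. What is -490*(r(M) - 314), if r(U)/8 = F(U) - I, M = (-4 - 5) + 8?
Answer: 359660/3 ≈ 1.1989e+5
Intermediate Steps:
M = -1 (M = -9 + 8 = -1)
F(t) = 4 + 2*t² (F(t) = -2 + ((t² + t*t) + 6) = -2 + ((t² + t²) + 6) = -2 + (2*t² + 6) = -2 + (6 + 2*t²) = 4 + 2*t²)
I = -8/3 (I = (⅓)*(-8) = -8/3 ≈ -2.6667)
r(U) = 160/3 + 16*U² (r(U) = 8*((4 + 2*U²) - 1*(-8/3)) = 8*((4 + 2*U²) + 8/3) = 8*(20/3 + 2*U²) = 160/3 + 16*U²)
-490*(r(M) - 314) = -490*((160/3 + 16*(-1)²) - 314) = -490*((160/3 + 16*1) - 314) = -490*((160/3 + 16) - 314) = -490*(208/3 - 314) = -490*(-734/3) = 359660/3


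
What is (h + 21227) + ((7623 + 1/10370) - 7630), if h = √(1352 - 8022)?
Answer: 220051401/10370 + I*√6670 ≈ 21220.0 + 81.67*I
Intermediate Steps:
h = I*√6670 (h = √(-6670) = I*√6670 ≈ 81.67*I)
(h + 21227) + ((7623 + 1/10370) - 7630) = (I*√6670 + 21227) + ((7623 + 1/10370) - 7630) = (21227 + I*√6670) + ((7623 + 1/10370) - 7630) = (21227 + I*√6670) + (79050511/10370 - 7630) = (21227 + I*√6670) - 72589/10370 = 220051401/10370 + I*√6670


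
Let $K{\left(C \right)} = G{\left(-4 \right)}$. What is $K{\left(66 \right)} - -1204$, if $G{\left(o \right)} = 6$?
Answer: $1210$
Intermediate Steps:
$K{\left(C \right)} = 6$
$K{\left(66 \right)} - -1204 = 6 - -1204 = 6 + 1204 = 1210$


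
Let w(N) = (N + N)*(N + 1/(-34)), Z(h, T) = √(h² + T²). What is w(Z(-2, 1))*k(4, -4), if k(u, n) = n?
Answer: -40 + 4*√5/17 ≈ -39.474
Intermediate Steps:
Z(h, T) = √(T² + h²)
w(N) = 2*N*(-1/34 + N) (w(N) = (2*N)*(N - 1/34) = (2*N)*(-1/34 + N) = 2*N*(-1/34 + N))
w(Z(-2, 1))*k(4, -4) = (√(1² + (-2)²)*(-1 + 34*√(1² + (-2)²))/17)*(-4) = (√(1 + 4)*(-1 + 34*√(1 + 4))/17)*(-4) = (√5*(-1 + 34*√5)/17)*(-4) = -4*√5*(-1 + 34*√5)/17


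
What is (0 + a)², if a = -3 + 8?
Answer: 25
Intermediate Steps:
a = 5
(0 + a)² = (0 + 5)² = 5² = 25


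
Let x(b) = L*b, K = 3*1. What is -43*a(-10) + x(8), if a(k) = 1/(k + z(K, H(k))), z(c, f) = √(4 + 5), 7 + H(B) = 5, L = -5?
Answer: -237/7 ≈ -33.857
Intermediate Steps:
H(B) = -2 (H(B) = -7 + 5 = -2)
K = 3
z(c, f) = 3 (z(c, f) = √9 = 3)
a(k) = 1/(3 + k) (a(k) = 1/(k + 3) = 1/(3 + k))
x(b) = -5*b
-43*a(-10) + x(8) = -43/(3 - 10) - 5*8 = -43/(-7) - 40 = -43*(-⅐) - 40 = 43/7 - 40 = -237/7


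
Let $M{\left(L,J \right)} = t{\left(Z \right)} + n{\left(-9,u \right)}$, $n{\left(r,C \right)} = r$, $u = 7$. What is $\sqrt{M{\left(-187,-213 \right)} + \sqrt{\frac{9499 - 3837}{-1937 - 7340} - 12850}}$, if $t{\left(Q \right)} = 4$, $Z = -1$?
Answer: $\frac{\sqrt{-430313645 + 18554 i \sqrt{276489648506}}}{9277} \approx 7.3645 + 7.6964 i$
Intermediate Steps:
$M{\left(L,J \right)} = -5$ ($M{\left(L,J \right)} = 4 - 9 = -5$)
$\sqrt{M{\left(-187,-213 \right)} + \sqrt{\frac{9499 - 3837}{-1937 - 7340} - 12850}} = \sqrt{-5 + \sqrt{\frac{9499 - 3837}{-1937 - 7340} - 12850}} = \sqrt{-5 + \sqrt{\frac{5662}{-9277} - 12850}} = \sqrt{-5 + \sqrt{5662 \left(- \frac{1}{9277}\right) - 12850}} = \sqrt{-5 + \sqrt{- \frac{5662}{9277} - 12850}} = \sqrt{-5 + \sqrt{- \frac{119215112}{9277}}} = \sqrt{-5 + \frac{2 i \sqrt{276489648506}}{9277}}$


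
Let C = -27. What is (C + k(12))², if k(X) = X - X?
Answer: 729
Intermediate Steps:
k(X) = 0
(C + k(12))² = (-27 + 0)² = (-27)² = 729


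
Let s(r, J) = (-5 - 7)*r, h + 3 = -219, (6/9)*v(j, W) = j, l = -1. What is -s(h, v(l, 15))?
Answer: -2664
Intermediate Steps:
v(j, W) = 3*j/2
h = -222 (h = -3 - 219 = -222)
s(r, J) = -12*r
-s(h, v(l, 15)) = -(-12)*(-222) = -1*2664 = -2664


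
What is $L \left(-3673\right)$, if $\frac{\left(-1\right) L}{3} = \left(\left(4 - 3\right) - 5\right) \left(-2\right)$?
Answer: $88152$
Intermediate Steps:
$L = -24$ ($L = - 3 \left(\left(4 - 3\right) - 5\right) \left(-2\right) = - 3 \left(1 - 5\right) \left(-2\right) = - 3 \left(\left(-4\right) \left(-2\right)\right) = \left(-3\right) 8 = -24$)
$L \left(-3673\right) = \left(-24\right) \left(-3673\right) = 88152$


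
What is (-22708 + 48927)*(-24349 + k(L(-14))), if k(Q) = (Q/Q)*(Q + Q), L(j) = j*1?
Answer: -639140563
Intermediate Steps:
L(j) = j
k(Q) = 2*Q (k(Q) = 1*(2*Q) = 2*Q)
(-22708 + 48927)*(-24349 + k(L(-14))) = (-22708 + 48927)*(-24349 + 2*(-14)) = 26219*(-24349 - 28) = 26219*(-24377) = -639140563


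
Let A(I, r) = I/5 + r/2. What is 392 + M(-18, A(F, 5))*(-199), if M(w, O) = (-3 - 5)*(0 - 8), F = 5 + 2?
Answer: -12344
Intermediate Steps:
F = 7
A(I, r) = r/2 + I/5 (A(I, r) = I*(1/5) + r*(1/2) = I/5 + r/2 = r/2 + I/5)
M(w, O) = 64 (M(w, O) = -8*(-8) = 64)
392 + M(-18, A(F, 5))*(-199) = 392 + 64*(-199) = 392 - 12736 = -12344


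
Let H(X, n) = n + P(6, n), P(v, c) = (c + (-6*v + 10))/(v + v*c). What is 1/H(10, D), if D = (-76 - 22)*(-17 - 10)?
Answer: 7941/21013196 ≈ 0.00037791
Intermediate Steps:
D = 2646 (D = -98*(-27) = 2646)
P(v, c) = (10 + c - 6*v)/(v + c*v) (P(v, c) = (c + (10 - 6*v))/(v + c*v) = (10 + c - 6*v)/(v + c*v))
H(X, n) = n + (-26 + n)/(6*(1 + n)) (H(X, n) = n + (10 + n - 6*6)/(6*(1 + n)) = n + (10 + n - 36)/(6*(1 + n)) = n + (-26 + n)/(6*(1 + n)))
1/H(10, D) = 1/((-26 + 2646 + 6*2646*(1 + 2646))/(6*(1 + 2646))) = 1/((⅙)*(-26 + 2646 + 6*2646*2647)/2647) = 1/((⅙)*(1/2647)*(-26 + 2646 + 42023772)) = 1/((⅙)*(1/2647)*42026392) = 1/(21013196/7941) = 7941/21013196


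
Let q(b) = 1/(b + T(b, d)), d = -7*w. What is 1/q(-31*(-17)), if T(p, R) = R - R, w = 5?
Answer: 527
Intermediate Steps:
d = -35 (d = -7*5 = -35)
T(p, R) = 0
q(b) = 1/b (q(b) = 1/(b + 0) = 1/b)
1/q(-31*(-17)) = 1/(1/(-31*(-17))) = 1/(1/527) = 527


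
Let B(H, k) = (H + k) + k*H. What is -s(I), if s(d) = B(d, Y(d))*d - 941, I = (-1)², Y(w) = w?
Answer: 938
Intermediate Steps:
B(H, k) = H + k + H*k (B(H, k) = (H + k) + H*k = H + k + H*k)
I = 1
s(d) = -941 + d*(d² + 2*d) (s(d) = (d + d + d*d)*d - 941 = (d + d + d²)*d - 941 = (d² + 2*d)*d - 941 = d*(d² + 2*d) - 941 = -941 + d*(d² + 2*d))
-s(I) = -(-941 + 1²*(2 + 1)) = -(-941 + 1*3) = -(-941 + 3) = -1*(-938) = 938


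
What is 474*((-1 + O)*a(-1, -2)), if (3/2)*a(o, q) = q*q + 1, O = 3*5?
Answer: 22120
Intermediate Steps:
O = 15
a(o, q) = ⅔ + 2*q²/3 (a(o, q) = 2*(q*q + 1)/3 = 2*(q² + 1)/3 = 2*(1 + q²)/3 = ⅔ + 2*q²/3)
474*((-1 + O)*a(-1, -2)) = 474*((-1 + 15)*(⅔ + (⅔)*(-2)²)) = 474*(14*(⅔ + (⅔)*4)) = 474*(14*(⅔ + 8/3)) = 474*(14*(10/3)) = 474*(140/3) = 22120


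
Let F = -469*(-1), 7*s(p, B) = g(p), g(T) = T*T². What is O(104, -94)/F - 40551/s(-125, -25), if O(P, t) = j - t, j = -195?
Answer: -64136692/916015625 ≈ -0.070017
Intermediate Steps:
g(T) = T³
s(p, B) = p³/7
O(P, t) = -195 - t
F = 469
O(104, -94)/F - 40551/s(-125, -25) = (-195 - 1*(-94))/469 - 40551/((⅐)*(-125)³) = (-195 + 94)*(1/469) - 40551/((⅐)*(-1953125)) = -101*1/469 - 40551/(-1953125/7) = -101/469 - 40551*(-7/1953125) = -101/469 + 283857/1953125 = -64136692/916015625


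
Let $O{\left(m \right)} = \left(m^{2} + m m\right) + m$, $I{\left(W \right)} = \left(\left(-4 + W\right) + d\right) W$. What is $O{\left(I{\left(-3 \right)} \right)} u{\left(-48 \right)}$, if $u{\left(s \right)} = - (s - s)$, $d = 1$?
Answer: $0$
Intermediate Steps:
$I{\left(W \right)} = W \left(-3 + W\right)$ ($I{\left(W \right)} = \left(\left(-4 + W\right) + 1\right) W = \left(-3 + W\right) W = W \left(-3 + W\right)$)
$u{\left(s \right)} = 0$ ($u{\left(s \right)} = \left(-1\right) 0 = 0$)
$O{\left(m \right)} = m + 2 m^{2}$ ($O{\left(m \right)} = \left(m^{2} + m^{2}\right) + m = 2 m^{2} + m = m + 2 m^{2}$)
$O{\left(I{\left(-3 \right)} \right)} u{\left(-48 \right)} = - 3 \left(-3 - 3\right) \left(1 + 2 \left(- 3 \left(-3 - 3\right)\right)\right) 0 = \left(-3\right) \left(-6\right) \left(1 + 2 \left(\left(-3\right) \left(-6\right)\right)\right) 0 = 18 \left(1 + 2 \cdot 18\right) 0 = 18 \left(1 + 36\right) 0 = 18 \cdot 37 \cdot 0 = 666 \cdot 0 = 0$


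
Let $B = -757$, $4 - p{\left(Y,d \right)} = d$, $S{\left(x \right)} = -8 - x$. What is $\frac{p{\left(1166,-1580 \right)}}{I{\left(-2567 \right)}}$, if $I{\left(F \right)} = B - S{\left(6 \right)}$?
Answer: $- \frac{1584}{743} \approx -2.1319$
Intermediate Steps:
$p{\left(Y,d \right)} = 4 - d$
$I{\left(F \right)} = -743$ ($I{\left(F \right)} = -757 - \left(-8 - 6\right) = -757 - -14 = -757 + 14 = -743$)
$\frac{p{\left(1166,-1580 \right)}}{I{\left(-2567 \right)}} = \frac{4 - -1580}{-743} = \left(4 + 1580\right) \left(- \frac{1}{743}\right) = 1584 \left(- \frac{1}{743}\right) = - \frac{1584}{743}$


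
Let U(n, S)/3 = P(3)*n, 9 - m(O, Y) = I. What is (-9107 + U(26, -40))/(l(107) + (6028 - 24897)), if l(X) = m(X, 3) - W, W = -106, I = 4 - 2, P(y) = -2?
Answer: 9263/18756 ≈ 0.49387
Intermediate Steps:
I = 2
m(O, Y) = 7 (m(O, Y) = 9 - 1*2 = 9 - 2 = 7)
l(X) = 113 (l(X) = 7 - 1*(-106) = 7 + 106 = 113)
U(n, S) = -6*n (U(n, S) = 3*(-2*n) = -6*n)
(-9107 + U(26, -40))/(l(107) + (6028 - 24897)) = (-9107 - 6*26)/(113 + (6028 - 24897)) = (-9107 - 156)/(113 - 18869) = -9263/(-18756) = -9263*(-1/18756) = 9263/18756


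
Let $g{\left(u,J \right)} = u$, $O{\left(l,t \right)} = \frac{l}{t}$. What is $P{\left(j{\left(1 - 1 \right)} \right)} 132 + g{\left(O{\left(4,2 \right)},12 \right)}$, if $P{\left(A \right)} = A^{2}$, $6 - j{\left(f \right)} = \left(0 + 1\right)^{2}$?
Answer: $3302$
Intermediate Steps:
$j{\left(f \right)} = 5$ ($j{\left(f \right)} = 6 - \left(0 + 1\right)^{2} = 6 - 1^{2} = 6 - 1 = 5$)
$P{\left(j{\left(1 - 1 \right)} \right)} 132 + g{\left(O{\left(4,2 \right)},12 \right)} = 5^{2} \cdot 132 + \frac{4}{2} = 25 \cdot 132 + 4 \cdot \frac{1}{2} = 3300 + 2 = 3302$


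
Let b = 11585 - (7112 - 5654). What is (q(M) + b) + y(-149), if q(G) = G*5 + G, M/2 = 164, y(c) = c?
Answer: 11946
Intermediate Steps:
M = 328 (M = 2*164 = 328)
b = 10127 (b = 11585 - 1*1458 = 11585 - 1458 = 10127)
q(G) = 6*G (q(G) = 5*G + G = 6*G)
(q(M) + b) + y(-149) = (6*328 + 10127) - 149 = (1968 + 10127) - 149 = 12095 - 149 = 11946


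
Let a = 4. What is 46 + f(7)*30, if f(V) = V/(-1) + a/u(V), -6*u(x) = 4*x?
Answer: -1328/7 ≈ -189.71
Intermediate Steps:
u(x) = -2*x/3
f(V) = -V - 6/V (f(V) = V/(-1) + 4/((-2*V/3)) = V*(-1) + 4*(-3/(2*V)) = -V - 6/V)
46 + f(7)*30 = 46 + (-1*7 - 6/7)*30 = 46 + (-7 - 6*⅐)*30 = 46 + (-7 - 6/7)*30 = 46 - 55/7*30 = 46 - 1650/7 = -1328/7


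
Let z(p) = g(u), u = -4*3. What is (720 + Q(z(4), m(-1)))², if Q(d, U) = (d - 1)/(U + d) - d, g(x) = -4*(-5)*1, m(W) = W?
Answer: 491401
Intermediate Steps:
u = -12
g(x) = 20 (g(x) = 20*1 = 20)
z(p) = 20
Q(d, U) = -d + (-1 + d)/(U + d) (Q(d, U) = (-1 + d)/(U + d) - d = -d + (-1 + d)/(U + d))
(720 + Q(z(4), m(-1)))² = (720 + (-1 + 20 - 1*20² - 1*(-1)*20)/(-1 + 20))² = (720 + (-1 + 20 - 1*400 + 20)/19)² = (720 + (-1 + 20 - 400 + 20)/19)² = (720 + (1/19)*(-361))² = (720 - 19)² = 701² = 491401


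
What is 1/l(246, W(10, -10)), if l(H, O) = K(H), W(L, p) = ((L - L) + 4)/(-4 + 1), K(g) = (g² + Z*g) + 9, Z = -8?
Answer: 1/58557 ≈ 1.7077e-5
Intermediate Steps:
K(g) = 9 + g² - 8*g (K(g) = (g² - 8*g) + 9 = 9 + g² - 8*g)
W(L, p) = -4/3 (W(L, p) = (0 + 4)/(-3) = 4*(-⅓) = -4/3)
l(H, O) = 9 + H² - 8*H
1/l(246, W(10, -10)) = 1/(9 + 246² - 8*246) = 1/(9 + 60516 - 1968) = 1/58557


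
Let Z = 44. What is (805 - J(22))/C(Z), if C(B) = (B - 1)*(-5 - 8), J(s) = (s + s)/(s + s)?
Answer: -804/559 ≈ -1.4383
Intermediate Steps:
J(s) = 1 (J(s) = (2*s)/((2*s)) = (2*s)*(1/(2*s)) = 1)
C(B) = 13 - 13*B (C(B) = (-1 + B)*(-13) = 13 - 13*B)
(805 - J(22))/C(Z) = (805 - 1*1)/(13 - 13*44) = (805 - 1)/(13 - 572) = 804/(-559) = 804*(-1/559) = -804/559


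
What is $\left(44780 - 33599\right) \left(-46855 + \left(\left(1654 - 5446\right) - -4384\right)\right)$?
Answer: $-517266603$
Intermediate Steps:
$\left(44780 - 33599\right) \left(-46855 + \left(\left(1654 - 5446\right) - -4384\right)\right) = 11181 \left(-46855 + \left(\left(1654 - 5446\right) + 4384\right)\right) = 11181 \left(-46855 + \left(-3792 + 4384\right)\right) = 11181 \left(-46855 + 592\right) = 11181 \left(-46263\right) = -517266603$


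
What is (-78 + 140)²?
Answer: 3844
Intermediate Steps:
(-78 + 140)² = 62² = 3844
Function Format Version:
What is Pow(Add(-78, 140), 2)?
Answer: 3844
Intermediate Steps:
Pow(Add(-78, 140), 2) = Pow(62, 2) = 3844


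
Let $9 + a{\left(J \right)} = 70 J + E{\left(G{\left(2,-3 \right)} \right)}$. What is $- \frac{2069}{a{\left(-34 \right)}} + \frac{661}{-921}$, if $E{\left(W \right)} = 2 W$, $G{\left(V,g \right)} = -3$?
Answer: $\frac{322454}{2205795} \approx 0.14618$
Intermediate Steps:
$a{\left(J \right)} = -15 + 70 J$ ($a{\left(J \right)} = -9 + \left(70 J + 2 \left(-3\right)\right) = -9 + \left(70 J - 6\right) = -9 + \left(-6 + 70 J\right) = -15 + 70 J$)
$- \frac{2069}{a{\left(-34 \right)}} + \frac{661}{-921} = - \frac{2069}{-15 + 70 \left(-34\right)} + \frac{661}{-921} = - \frac{2069}{-15 - 2380} + 661 \left(- \frac{1}{921}\right) = - \frac{2069}{-2395} - \frac{661}{921} = \left(-2069\right) \left(- \frac{1}{2395}\right) - \frac{661}{921} = \frac{2069}{2395} - \frac{661}{921} = \frac{322454}{2205795}$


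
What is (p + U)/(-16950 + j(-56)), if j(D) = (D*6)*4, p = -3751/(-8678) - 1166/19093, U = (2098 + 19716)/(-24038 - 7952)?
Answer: 823489288453/48482693284246620 ≈ 1.6985e-5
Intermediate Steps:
U = -10907/15995 (U = 21814/(-31990) = 21814*(-1/31990) = -10907/15995 ≈ -0.68190)
p = 61499295/165689054 (p = -3751*(-1/8678) - 1166*1/19093 = 3751/8678 - 1166/19093 = 61499295/165689054 ≈ 0.37117)
j(D) = 24*D (j(D) = (6*D)*4 = 24*D)
(p + U)/(-16950 + j(-56)) = (61499295/165689054 - 10907/15995)/(-16950 + 24*(-56)) = -823489288453/(2650196418730*(-16950 - 1344)) = -823489288453/2650196418730/(-18294) = -823489288453/2650196418730*(-1/18294) = 823489288453/48482693284246620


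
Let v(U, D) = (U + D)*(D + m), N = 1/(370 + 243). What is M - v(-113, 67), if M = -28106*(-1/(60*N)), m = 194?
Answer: 8974669/30 ≈ 2.9916e+5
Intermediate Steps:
N = 1/613 ≈ 0.0016313
v(U, D) = (194 + D)*(D + U) (v(U, D) = (U + D)*(D + 194) = (D + U)*(194 + D) = (194 + D)*(D + U))
M = 8614489/30 (M = -28106/((-60*1/613)) = -28106/(-60/613) = -28106*(-613/60) = 8614489/30 ≈ 2.8715e+5)
M - v(-113, 67) = 8614489/30 - (67**2 + 194*67 + 194*(-113) + 67*(-113)) = 8614489/30 - (4489 + 12998 - 21922 - 7571) = 8614489/30 - 1*(-12006) = 8614489/30 + 12006 = 8974669/30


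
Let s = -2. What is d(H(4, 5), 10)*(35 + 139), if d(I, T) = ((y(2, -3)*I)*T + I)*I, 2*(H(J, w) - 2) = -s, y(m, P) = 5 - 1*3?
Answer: 32886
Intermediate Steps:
y(m, P) = 2 (y(m, P) = 5 - 3 = 2)
H(J, w) = 3 (H(J, w) = 2 + (-1*(-2))/2 = 2 + (½)*2 = 2 + 1 = 3)
d(I, T) = I*(I + 2*I*T) (d(I, T) = ((2*I)*T + I)*I = (2*I*T + I)*I = (I + 2*I*T)*I = I*(I + 2*I*T))
d(H(4, 5), 10)*(35 + 139) = (3²*(1 + 2*10))*(35 + 139) = (9*(1 + 20))*174 = (9*21)*174 = 189*174 = 32886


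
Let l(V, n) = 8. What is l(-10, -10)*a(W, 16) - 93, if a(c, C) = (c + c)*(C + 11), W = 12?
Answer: 5091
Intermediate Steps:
a(c, C) = 2*c*(11 + C) (a(c, C) = (2*c)*(11 + C) = 2*c*(11 + C))
l(-10, -10)*a(W, 16) - 93 = 8*(2*12*(11 + 16)) - 93 = 8*(2*12*27) - 93 = 8*648 - 93 = 5184 - 93 = 5091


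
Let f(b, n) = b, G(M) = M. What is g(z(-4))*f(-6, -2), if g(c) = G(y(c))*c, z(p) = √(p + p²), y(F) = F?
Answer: -72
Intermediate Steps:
g(c) = c² (g(c) = c*c = c²)
g(z(-4))*f(-6, -2) = (√(-4*(1 - 4)))²*(-6) = (√(-4*(-3)))²*(-6) = (√12)²*(-6) = (2*√3)²*(-6) = 12*(-6) = -72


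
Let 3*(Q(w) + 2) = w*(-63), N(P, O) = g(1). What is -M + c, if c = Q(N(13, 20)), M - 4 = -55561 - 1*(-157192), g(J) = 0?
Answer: -101637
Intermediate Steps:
M = 101635 (M = 4 + (-55561 - 1*(-157192)) = 4 + (-55561 + 157192) = 4 + 101631 = 101635)
N(P, O) = 0
Q(w) = -2 - 21*w (Q(w) = -2 + (w*(-63))/3 = -2 + (-63*w)/3 = -2 - 21*w)
c = -2 (c = -2 - 21*0 = -2 + 0 = -2)
-M + c = -1*101635 - 2 = -101635 - 2 = -101637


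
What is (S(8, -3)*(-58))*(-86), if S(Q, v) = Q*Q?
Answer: 319232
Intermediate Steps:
S(Q, v) = Q²
(S(8, -3)*(-58))*(-86) = (8²*(-58))*(-86) = (64*(-58))*(-86) = -3712*(-86) = 319232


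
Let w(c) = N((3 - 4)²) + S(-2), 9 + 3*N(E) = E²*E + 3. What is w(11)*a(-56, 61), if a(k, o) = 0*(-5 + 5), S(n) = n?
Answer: 0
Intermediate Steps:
a(k, o) = 0 (a(k, o) = 0*0 = 0)
N(E) = -2 + E³/3 (N(E) = -3 + (E²*E + 3)/3 = -3 + (E³ + 3)/3 = -3 + (3 + E³)/3 = -3 + (1 + E³/3) = -2 + E³/3)
w(c) = -11/3 (w(c) = (-2 + ((3 - 4)²)³/3) - 2 = (-2 + ((-1)²)³/3) - 2 = (-2 + (⅓)*1³) - 2 = (-2 + (⅓)*1) - 2 = (-2 + ⅓) - 2 = -5/3 - 2 = -11/3)
w(11)*a(-56, 61) = -11/3*0 = 0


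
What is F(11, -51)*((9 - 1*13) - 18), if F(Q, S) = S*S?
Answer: -57222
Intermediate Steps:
F(Q, S) = S**2
F(11, -51)*((9 - 1*13) - 18) = (-51)**2*((9 - 1*13) - 18) = 2601*((9 - 13) - 18) = 2601*(-4 - 18) = 2601*(-22) = -57222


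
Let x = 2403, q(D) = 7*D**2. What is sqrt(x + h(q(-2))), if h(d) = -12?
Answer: sqrt(2391) ≈ 48.898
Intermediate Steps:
sqrt(x + h(q(-2))) = sqrt(2403 - 12) = sqrt(2391)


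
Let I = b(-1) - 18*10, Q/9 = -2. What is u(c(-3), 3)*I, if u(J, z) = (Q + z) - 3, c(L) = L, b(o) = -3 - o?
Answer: 3276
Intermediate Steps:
Q = -18 (Q = 9*(-2) = -18)
I = -182 (I = (-3 - 1*(-1)) - 18*10 = (-3 + 1) - 180 = -2 - 180 = -182)
u(J, z) = -21 + z (u(J, z) = (-18 + z) - 3 = -21 + z)
u(c(-3), 3)*I = (-21 + 3)*(-182) = -18*(-182) = 3276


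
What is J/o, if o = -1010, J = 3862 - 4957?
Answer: 219/202 ≈ 1.0842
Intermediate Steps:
J = -1095
J/o = -1095/(-1010) = -1095*(-1/1010) = 219/202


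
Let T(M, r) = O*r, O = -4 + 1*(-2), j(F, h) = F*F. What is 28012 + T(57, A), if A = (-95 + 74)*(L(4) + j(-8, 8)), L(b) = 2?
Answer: 36328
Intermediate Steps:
j(F, h) = F²
A = -1386 (A = (-95 + 74)*(2 + (-8)²) = -21*(2 + 64) = -21*66 = -1386)
O = -6 (O = -4 - 2 = -6)
T(M, r) = -6*r
28012 + T(57, A) = 28012 - 6*(-1386) = 28012 + 8316 = 36328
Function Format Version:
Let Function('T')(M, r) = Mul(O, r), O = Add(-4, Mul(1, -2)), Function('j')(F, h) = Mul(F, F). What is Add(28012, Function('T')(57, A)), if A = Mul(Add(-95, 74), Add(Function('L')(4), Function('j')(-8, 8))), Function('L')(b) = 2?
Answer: 36328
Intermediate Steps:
Function('j')(F, h) = Pow(F, 2)
A = -1386 (A = Mul(Add(-95, 74), Add(2, Pow(-8, 2))) = Mul(-21, Add(2, 64)) = Mul(-21, 66) = -1386)
O = -6 (O = Add(-4, -2) = -6)
Function('T')(M, r) = Mul(-6, r)
Add(28012, Function('T')(57, A)) = Add(28012, Mul(-6, -1386)) = Add(28012, 8316) = 36328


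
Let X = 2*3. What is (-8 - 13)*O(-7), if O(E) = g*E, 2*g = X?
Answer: 441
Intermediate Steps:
X = 6
g = 3 (g = (½)*6 = 3)
O(E) = 3*E
(-8 - 13)*O(-7) = (-8 - 13)*(3*(-7)) = -21*(-21) = 441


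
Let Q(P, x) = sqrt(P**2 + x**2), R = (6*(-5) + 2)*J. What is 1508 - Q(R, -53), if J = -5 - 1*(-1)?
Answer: 1508 - sqrt(15353) ≈ 1384.1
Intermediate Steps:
J = -4 (J = -5 + 1 = -4)
R = 112 (R = (6*(-5) + 2)*(-4) = (-30 + 2)*(-4) = -28*(-4) = 112)
1508 - Q(R, -53) = 1508 - sqrt(112**2 + (-53)**2) = 1508 - sqrt(12544 + 2809) = 1508 - sqrt(15353)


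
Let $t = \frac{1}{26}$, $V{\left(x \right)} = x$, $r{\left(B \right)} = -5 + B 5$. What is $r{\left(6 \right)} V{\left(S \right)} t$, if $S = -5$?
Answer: $- \frac{125}{26} \approx -4.8077$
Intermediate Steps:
$r{\left(B \right)} = -5 + 5 B$
$t = \frac{1}{26} \approx 0.038462$
$r{\left(6 \right)} V{\left(S \right)} t = \left(-5 + 5 \cdot 6\right) \left(-5\right) \frac{1}{26} = \left(-5 + 30\right) \left(-5\right) \frac{1}{26} = 25 \left(-5\right) \frac{1}{26} = \left(-125\right) \frac{1}{26} = - \frac{125}{26}$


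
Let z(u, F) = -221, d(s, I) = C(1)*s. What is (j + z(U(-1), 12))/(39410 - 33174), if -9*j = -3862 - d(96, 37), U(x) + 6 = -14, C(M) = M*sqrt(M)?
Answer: 1969/56124 ≈ 0.035083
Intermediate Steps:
C(M) = M**(3/2)
d(s, I) = s (d(s, I) = 1**(3/2)*s = 1*s = s)
U(x) = -20 (U(x) = -6 - 14 = -20)
j = 3958/9 (j = -(-3862 - 1*96)/9 = -(-3862 - 96)/9 = -1/9*(-3958) = 3958/9 ≈ 439.78)
(j + z(U(-1), 12))/(39410 - 33174) = (3958/9 - 221)/(39410 - 33174) = (1969/9)/6236 = (1969/9)*(1/6236) = 1969/56124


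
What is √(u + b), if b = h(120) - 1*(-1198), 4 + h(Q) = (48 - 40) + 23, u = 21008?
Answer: √22233 ≈ 149.11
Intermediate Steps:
h(Q) = 27 (h(Q) = -4 + ((48 - 40) + 23) = -4 + (8 + 23) = -4 + 31 = 27)
b = 1225 (b = 27 - 1*(-1198) = 27 + 1198 = 1225)
√(u + b) = √(21008 + 1225) = √22233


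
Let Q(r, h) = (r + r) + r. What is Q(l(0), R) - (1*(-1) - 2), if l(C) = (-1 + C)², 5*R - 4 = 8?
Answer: 6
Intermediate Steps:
R = 12/5 (R = ⅘ + (⅕)*8 = ⅘ + 8/5 = 12/5 ≈ 2.4000)
Q(r, h) = 3*r (Q(r, h) = 2*r + r = 3*r)
Q(l(0), R) - (1*(-1) - 2) = 3*(-1 + 0)² - (1*(-1) - 2) = 3*(-1)² - (-1 - 2) = 3*1 - (-3) = 3 - 1*(-3) = 3 + 3 = 6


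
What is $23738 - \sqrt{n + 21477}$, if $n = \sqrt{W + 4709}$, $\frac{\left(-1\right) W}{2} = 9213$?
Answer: $23738 - \sqrt{21477 + i \sqrt{13717}} \approx 23591.0 - 0.39959 i$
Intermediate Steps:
$W = -18426$ ($W = \left(-2\right) 9213 = -18426$)
$n = i \sqrt{13717}$ ($n = \sqrt{-18426 + 4709} = \sqrt{-13717} = i \sqrt{13717} \approx 117.12 i$)
$23738 - \sqrt{n + 21477} = 23738 - \sqrt{i \sqrt{13717} + 21477} = 23738 - \sqrt{21477 + i \sqrt{13717}}$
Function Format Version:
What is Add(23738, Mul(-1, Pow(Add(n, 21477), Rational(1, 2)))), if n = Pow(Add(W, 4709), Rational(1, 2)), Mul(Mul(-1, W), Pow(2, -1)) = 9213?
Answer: Add(23738, Mul(-1, Pow(Add(21477, Mul(I, Pow(13717, Rational(1, 2)))), Rational(1, 2)))) ≈ Add(23591., Mul(-0.39959, I))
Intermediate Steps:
W = -18426 (W = Mul(-2, 9213) = -18426)
n = Mul(I, Pow(13717, Rational(1, 2))) (n = Pow(Add(-18426, 4709), Rational(1, 2)) = Pow(-13717, Rational(1, 2)) = Mul(I, Pow(13717, Rational(1, 2))) ≈ Mul(117.12, I))
Add(23738, Mul(-1, Pow(Add(n, 21477), Rational(1, 2)))) = Add(23738, Mul(-1, Pow(Add(Mul(I, Pow(13717, Rational(1, 2))), 21477), Rational(1, 2)))) = Add(23738, Mul(-1, Pow(Add(21477, Mul(I, Pow(13717, Rational(1, 2)))), Rational(1, 2))))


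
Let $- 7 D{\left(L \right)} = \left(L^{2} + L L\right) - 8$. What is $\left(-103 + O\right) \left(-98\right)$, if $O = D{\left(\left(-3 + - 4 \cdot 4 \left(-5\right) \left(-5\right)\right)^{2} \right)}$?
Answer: $738547141850$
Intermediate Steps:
$D{\left(L \right)} = \frac{8}{7} - \frac{2 L^{2}}{7}$ ($D{\left(L \right)} = - \frac{\left(L^{2} + L L\right) - 8}{7} = - \frac{\left(L^{2} + L^{2}\right) - 8}{7} = - \frac{2 L^{2} - 8}{7} = - \frac{-8 + 2 L^{2}}{7} = \frac{8}{7} - \frac{2 L^{2}}{7}$)
$O = -7536195222$ ($O = \frac{8}{7} - \frac{2 \left(\left(-3 + - 4 \cdot 4 \left(-5\right) \left(-5\right)\right)^{2}\right)^{2}}{7} = \frac{8}{7} - \frac{2 \left(\left(-3 + \left(-4\right) \left(-20\right) \left(-5\right)\right)^{2}\right)^{2}}{7} = \frac{8}{7} - \frac{2 \left(\left(-3 + 80 \left(-5\right)\right)^{2}\right)^{2}}{7} = \frac{8}{7} - \frac{2 \left(\left(-3 - 400\right)^{2}\right)^{2}}{7} = \frac{8}{7} - \frac{2 \left(\left(-403\right)^{2}\right)^{2}}{7} = \frac{8}{7} - \frac{2 \cdot 162409^{2}}{7} = \frac{8}{7} - \frac{52753366562}{7} = -7536195222$)
$\left(-103 + O\right) \left(-98\right) = \left(-103 - 7536195222\right) \left(-98\right) = \left(-7536195325\right) \left(-98\right) = 738547141850$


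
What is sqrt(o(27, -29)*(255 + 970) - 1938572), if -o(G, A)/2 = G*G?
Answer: 11*I*sqrt(30782) ≈ 1929.9*I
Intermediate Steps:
o(G, A) = -2*G**2 (o(G, A) = -2*G*G = -2*G**2)
sqrt(o(27, -29)*(255 + 970) - 1938572) = sqrt((-2*27**2)*(255 + 970) - 1938572) = sqrt(-2*729*1225 - 1938572) = sqrt(-1458*1225 - 1938572) = sqrt(-1786050 - 1938572) = sqrt(-3724622) = 11*I*sqrt(30782)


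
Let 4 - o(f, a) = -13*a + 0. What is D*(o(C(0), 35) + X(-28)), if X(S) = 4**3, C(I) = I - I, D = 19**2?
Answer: 188803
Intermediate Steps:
D = 361
C(I) = 0
o(f, a) = 4 + 13*a (o(f, a) = 4 - (-13*a + 0) = 4 - (-13)*a = 4 + 13*a)
X(S) = 64
D*(o(C(0), 35) + X(-28)) = 361*((4 + 13*35) + 64) = 361*((4 + 455) + 64) = 361*(459 + 64) = 361*523 = 188803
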